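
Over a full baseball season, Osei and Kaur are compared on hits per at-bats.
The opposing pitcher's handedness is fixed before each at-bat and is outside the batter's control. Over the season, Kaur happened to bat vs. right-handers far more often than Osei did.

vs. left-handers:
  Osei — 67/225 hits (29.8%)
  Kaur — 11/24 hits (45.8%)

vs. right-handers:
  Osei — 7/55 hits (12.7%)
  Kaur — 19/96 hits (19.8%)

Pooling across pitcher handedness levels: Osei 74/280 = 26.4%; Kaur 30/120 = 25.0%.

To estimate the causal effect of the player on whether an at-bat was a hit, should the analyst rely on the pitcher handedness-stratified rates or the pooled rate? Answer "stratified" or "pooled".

stratified

Nothing the player does changes pitcher handedness; the imbalance is an allocation artefact. With pitcher handedness also predicting the outcome, the pooled figure is confounded, and the within-stratum comparison is the causal one.
Within each level — vs. left-handers: 29.8% vs 45.8%; vs. right-handers: 12.7% vs 19.8% — Kaur is higher every time.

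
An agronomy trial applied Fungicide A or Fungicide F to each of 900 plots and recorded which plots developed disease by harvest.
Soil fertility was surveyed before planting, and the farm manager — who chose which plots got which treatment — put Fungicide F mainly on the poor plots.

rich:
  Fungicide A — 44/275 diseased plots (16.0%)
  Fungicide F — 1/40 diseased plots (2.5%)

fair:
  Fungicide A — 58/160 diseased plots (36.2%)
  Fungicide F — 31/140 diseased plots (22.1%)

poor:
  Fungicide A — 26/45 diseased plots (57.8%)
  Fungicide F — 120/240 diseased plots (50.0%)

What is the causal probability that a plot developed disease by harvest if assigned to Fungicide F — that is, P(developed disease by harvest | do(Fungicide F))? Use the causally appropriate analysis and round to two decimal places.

0.24

Soil fertility is set before the fungicide has any effect — it is not caused by the fungicide — and it independently drives the outcome. That makes it a confounder, so the causal comparison is within soil fertility levels.
Standardising Fungicide F to the population soil fertility mix: 0.350·1/40 + 0.333·31/140 + 0.317·120/240 = 0.241.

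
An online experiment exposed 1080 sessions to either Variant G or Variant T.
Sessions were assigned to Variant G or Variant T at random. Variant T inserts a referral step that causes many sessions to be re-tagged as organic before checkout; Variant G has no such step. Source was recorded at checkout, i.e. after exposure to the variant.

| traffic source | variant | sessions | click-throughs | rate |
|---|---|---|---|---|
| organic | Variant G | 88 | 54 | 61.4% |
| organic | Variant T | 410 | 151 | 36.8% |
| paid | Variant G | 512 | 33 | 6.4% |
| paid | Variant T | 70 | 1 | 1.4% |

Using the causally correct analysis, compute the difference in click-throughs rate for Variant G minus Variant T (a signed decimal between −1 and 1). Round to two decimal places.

-0.17

The traffic source-specific comparison favours Variant G throughout, but the pooled figures favour Variant T. The question is whether to condition on traffic source.
Traffic source lies on the pathway variant → traffic source → outcome, so adjusting for it blocks the indirect effect. For the total causal effect of variant, use the unadjusted pooled rates.
The causal difference is the pooled difference: 0.145 − 0.317 = -0.172.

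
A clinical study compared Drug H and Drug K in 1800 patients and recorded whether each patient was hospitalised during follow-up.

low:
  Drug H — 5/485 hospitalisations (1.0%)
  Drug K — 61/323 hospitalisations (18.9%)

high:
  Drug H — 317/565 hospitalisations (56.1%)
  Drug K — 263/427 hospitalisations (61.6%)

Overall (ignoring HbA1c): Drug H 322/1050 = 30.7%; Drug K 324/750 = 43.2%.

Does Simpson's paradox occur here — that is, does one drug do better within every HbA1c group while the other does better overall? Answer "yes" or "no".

Within each HbA1c level (low 1.0% vs 18.9%; high 56.1% vs 61.6%), Drug H has the lower rate every time. Pooled: 30.7% vs 43.2% — Drug H has the lower rate overall. They agree.

no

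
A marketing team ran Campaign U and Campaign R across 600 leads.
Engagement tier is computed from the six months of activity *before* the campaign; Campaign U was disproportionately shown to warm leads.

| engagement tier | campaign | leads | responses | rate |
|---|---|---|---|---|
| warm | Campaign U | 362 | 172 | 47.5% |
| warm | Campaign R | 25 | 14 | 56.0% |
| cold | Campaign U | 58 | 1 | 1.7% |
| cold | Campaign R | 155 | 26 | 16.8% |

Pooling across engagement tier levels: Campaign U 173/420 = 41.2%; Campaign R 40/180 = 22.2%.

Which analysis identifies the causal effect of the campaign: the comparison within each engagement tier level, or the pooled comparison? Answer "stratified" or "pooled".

The stratified and pooled comparisons disagree (Campaign R wins within each engagement tier; Campaign U wins overall), so the answer turns on the causal role of engagement tier.
Engagement tier differs across campaigns for reasons unrelated to any effect of the campaign itself, and it separately predicts the outcome — a classic confounder. We must compare within engagement tier levels.
Within each level — warm: 47.5% vs 56.0%; cold: 1.7% vs 16.8% — Campaign R is higher every time.

stratified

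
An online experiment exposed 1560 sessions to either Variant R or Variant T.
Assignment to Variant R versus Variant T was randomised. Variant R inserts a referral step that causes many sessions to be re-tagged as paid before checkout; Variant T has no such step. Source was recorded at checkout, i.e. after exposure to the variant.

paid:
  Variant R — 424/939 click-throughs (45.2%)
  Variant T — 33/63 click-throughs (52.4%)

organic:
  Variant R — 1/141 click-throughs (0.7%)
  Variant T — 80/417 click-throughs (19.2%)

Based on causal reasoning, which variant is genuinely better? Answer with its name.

Within every traffic source level Variant T has the higher rate, yet pooled Variant R does — Simpson's reversal.
Traffic source here is a post-treatment variable shaped by the variant; conditioning on it would introduce bias rather than remove it. The overall comparison is the causal one.
Pooled: Variant R 39.4% vs Variant T 23.5%; Variant R is higher overall.

Variant R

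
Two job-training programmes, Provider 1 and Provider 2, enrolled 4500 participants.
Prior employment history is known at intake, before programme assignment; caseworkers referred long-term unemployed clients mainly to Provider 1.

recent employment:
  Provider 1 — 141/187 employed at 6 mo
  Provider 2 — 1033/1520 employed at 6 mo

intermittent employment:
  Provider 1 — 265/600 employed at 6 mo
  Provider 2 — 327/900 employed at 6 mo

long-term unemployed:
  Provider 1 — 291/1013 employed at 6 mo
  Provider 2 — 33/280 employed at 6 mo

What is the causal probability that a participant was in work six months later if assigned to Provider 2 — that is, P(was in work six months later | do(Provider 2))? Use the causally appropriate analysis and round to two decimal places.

0.41

Nothing the programme does changes prior employment history; the imbalance is an allocation artefact. With prior employment history also predicting the outcome, the pooled figure is confounded, and the within-stratum comparison is the causal one.
Standardising Provider 2 to the population prior employment history mix: 0.379·1033/1520 + 0.333·327/900 + 0.287·33/280 = 0.413.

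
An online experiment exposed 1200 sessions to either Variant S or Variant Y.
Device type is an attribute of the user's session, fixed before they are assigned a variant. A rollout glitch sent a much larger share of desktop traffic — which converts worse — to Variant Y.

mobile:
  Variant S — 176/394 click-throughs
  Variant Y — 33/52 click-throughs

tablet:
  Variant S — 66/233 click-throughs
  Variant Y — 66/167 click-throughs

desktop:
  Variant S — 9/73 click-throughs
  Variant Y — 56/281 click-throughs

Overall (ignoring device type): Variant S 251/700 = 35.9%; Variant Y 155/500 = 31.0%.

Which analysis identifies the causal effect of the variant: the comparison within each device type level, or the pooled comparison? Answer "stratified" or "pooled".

stratified

The imbalance in device type arose from how sessions were allocated, not from anything the variant did; and device type independently affects the outcome. The pooled gap is confounded — condition on device type.
Within each level — mobile: 44.7% vs 63.5%; tablet: 28.3% vs 39.5%; desktop: 12.3% vs 19.9% — Variant Y is higher every time.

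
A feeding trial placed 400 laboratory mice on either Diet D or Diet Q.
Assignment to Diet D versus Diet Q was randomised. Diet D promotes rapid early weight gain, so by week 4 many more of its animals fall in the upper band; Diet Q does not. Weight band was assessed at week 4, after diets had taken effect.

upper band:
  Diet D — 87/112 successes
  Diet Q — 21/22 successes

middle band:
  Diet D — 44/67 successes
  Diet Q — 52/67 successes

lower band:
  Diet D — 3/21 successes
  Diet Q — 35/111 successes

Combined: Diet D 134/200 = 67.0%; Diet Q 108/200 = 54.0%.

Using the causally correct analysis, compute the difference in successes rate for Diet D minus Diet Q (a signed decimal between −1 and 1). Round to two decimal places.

+0.13

Within every week-4 weight band level Diet Q has the higher rate, yet pooled Diet D does — Simpson's reversal.
The distribution of week-4 weight band is itself part of what the diet does — it is an intermediate outcome. Holding it fixed would remove that part of the effect; the total effect is the pooled difference.
The causal difference is the pooled difference: 0.670 − 0.540 = +0.130.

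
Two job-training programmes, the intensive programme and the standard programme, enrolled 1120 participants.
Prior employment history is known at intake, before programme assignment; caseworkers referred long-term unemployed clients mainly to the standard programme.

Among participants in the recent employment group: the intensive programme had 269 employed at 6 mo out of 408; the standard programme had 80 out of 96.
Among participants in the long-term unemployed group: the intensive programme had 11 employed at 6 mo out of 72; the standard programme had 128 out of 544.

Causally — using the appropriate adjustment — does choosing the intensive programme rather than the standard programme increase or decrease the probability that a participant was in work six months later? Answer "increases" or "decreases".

decreases

Nothing the programme does changes prior employment history; the imbalance is an allocation artefact. With prior employment history also predicting the outcome, the pooled figure is confounded, and the within-stratum comparison is the causal one.
Within each level — recent employment: 65.9% vs 83.3%; long-term unemployed: 15.3% vs 23.5% — the standard programme is higher every time.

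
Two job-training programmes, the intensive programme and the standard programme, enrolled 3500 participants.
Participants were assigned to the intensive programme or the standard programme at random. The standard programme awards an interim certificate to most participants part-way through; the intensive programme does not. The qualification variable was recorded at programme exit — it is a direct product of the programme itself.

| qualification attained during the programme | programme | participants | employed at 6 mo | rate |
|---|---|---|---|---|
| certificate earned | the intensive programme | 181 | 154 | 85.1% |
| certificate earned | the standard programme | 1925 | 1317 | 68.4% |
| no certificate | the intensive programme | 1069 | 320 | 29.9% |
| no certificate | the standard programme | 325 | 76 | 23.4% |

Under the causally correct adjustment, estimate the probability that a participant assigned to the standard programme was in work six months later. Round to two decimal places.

0.62

The stratified and pooled comparisons disagree (the intensive programme wins within each qualification attained during the programme; the standard programme wins overall), so the answer turns on the causal role of qualification attained during the programme.
The distribution of qualification attained during the programme is itself part of what the programme does — it is an intermediate outcome. Holding it fixed would remove that part of the effect; the total effect is the pooled difference.
So P(outcome | do(the standard programme)) is just the pooled rate for the standard programme: 1393/2250 = 0.619.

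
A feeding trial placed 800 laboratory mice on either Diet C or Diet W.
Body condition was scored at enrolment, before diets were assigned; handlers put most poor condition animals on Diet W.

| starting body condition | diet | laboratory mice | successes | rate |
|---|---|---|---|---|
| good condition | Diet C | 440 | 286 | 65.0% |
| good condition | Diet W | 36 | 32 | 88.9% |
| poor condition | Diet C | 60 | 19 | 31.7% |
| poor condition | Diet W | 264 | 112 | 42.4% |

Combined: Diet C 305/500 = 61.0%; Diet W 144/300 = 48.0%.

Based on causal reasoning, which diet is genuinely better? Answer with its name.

Here starting body condition is a common cause — it drives both which diet a case falls under and the outcome. The crude comparison mixes populations; the stratum-specific rates are the causally relevant ones.
Within each level — good condition: 65.0% vs 88.9%; poor condition: 31.7% vs 42.4% — Diet W is higher every time.

Diet W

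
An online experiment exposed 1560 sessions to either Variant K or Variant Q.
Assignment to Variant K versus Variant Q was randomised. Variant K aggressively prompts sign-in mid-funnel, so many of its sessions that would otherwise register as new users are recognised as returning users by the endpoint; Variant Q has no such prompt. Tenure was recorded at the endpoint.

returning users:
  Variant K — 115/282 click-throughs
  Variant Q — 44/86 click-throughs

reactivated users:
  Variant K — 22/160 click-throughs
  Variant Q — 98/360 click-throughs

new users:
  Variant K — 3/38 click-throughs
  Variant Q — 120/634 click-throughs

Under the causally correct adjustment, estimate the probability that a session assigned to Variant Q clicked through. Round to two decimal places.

0.24

User tenure lies on the pathway variant → user tenure → outcome, so adjusting for it blocks the indirect effect. For the total causal effect of variant, use the unadjusted pooled rates.
So P(outcome | do(Variant Q)) is just the pooled rate for Variant Q: 262/1080 = 0.243.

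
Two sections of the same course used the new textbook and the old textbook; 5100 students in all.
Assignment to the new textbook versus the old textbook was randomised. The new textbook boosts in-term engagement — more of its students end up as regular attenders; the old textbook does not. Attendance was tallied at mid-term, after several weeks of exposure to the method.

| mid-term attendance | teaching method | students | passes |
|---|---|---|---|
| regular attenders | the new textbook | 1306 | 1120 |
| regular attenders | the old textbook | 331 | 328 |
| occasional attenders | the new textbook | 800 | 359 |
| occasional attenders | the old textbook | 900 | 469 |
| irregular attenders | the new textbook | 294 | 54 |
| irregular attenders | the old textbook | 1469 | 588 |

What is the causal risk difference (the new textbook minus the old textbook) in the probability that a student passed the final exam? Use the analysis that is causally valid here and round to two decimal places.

Within every mid-term attendance level the old textbook has the higher rate, yet pooled the new textbook does — Simpson's reversal.
Mid-term attendance is recorded after the teaching method and is itself shifted by it — it sits on the causal path from teaching method to outcome. Conditioning on a mediator would strip out part of the effect we want; the pooled comparison gives the total causal effect.
The causal difference is the pooled difference: 0.639 − 0.513 = +0.126.

+0.13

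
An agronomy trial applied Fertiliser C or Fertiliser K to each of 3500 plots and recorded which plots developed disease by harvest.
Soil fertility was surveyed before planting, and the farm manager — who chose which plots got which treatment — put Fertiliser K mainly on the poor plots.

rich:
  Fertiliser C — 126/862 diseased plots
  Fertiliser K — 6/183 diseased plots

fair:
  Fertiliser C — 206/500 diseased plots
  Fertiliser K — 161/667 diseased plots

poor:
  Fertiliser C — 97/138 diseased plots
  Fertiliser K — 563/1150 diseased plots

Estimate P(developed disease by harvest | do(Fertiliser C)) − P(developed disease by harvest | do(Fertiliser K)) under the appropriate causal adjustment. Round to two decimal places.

Fertiliser K is lower inside every soil fertility stratum but Fertiliser C is lower in aggregate. Whether to stratify depends on how soil fertility relates to the fertiliser.
Nothing the fertiliser does changes soil fertility; the imbalance is an allocation artefact. With soil fertility also predicting the outcome, the pooled figure is confounded, and the within-stratum comparison is the causal one.
Adjusting over the population distribution of soil fertility: 0.299·(0.146−0.033) + 0.333·(0.412−0.241) + 0.368·(0.703−0.490) = +0.169.

+0.17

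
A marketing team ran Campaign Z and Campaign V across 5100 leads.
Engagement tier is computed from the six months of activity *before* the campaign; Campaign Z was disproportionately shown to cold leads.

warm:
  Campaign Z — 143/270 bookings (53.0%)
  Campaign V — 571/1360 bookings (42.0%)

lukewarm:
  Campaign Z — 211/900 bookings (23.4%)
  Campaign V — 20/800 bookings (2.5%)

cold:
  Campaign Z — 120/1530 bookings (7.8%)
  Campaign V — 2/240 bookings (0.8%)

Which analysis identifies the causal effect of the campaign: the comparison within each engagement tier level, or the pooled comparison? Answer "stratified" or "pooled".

stratified

Nothing the campaign does changes engagement tier; the imbalance is an allocation artefact. With engagement tier also predicting the outcome, the pooled figure is confounded, and the within-stratum comparison is the causal one.
Within each level — warm: 53.0% vs 42.0%; lukewarm: 23.4% vs 2.5%; cold: 7.8% vs 0.8% — Campaign Z is higher every time.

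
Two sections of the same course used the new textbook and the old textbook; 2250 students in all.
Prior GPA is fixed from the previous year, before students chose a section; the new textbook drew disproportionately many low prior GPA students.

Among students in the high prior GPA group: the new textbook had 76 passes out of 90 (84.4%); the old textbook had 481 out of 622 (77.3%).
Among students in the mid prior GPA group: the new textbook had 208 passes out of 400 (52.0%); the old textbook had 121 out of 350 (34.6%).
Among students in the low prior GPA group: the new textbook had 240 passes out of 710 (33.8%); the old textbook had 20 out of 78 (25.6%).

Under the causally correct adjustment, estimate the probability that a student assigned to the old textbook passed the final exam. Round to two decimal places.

0.45

Prior GPA band differs across teaching methods for reasons unrelated to any effect of the teaching method itself, and it separately predicts the outcome — a classic confounder. We must compare within prior GPA band levels.
Standardising the old textbook to the population prior GPA band mix: 0.316·481/622 + 0.333·121/350 + 0.350·20/78 = 0.450.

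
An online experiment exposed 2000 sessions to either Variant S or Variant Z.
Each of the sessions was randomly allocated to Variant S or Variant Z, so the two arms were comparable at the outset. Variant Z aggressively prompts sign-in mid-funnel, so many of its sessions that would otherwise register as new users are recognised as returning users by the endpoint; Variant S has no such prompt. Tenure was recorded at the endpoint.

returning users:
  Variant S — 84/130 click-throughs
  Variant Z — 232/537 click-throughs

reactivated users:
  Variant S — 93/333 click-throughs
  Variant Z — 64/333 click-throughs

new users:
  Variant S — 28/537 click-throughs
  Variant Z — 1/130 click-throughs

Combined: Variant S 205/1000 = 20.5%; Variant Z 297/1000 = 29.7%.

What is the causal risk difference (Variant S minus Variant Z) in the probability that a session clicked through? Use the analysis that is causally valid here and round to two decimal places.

Stratifying would compare variants among sessions the variants themselves sorted into user tenure groups — a form of selection on an intermediate. The unconditioned pooled rates give the total causal effect.
The causal difference is the pooled difference: 0.205 − 0.297 = -0.092.

-0.09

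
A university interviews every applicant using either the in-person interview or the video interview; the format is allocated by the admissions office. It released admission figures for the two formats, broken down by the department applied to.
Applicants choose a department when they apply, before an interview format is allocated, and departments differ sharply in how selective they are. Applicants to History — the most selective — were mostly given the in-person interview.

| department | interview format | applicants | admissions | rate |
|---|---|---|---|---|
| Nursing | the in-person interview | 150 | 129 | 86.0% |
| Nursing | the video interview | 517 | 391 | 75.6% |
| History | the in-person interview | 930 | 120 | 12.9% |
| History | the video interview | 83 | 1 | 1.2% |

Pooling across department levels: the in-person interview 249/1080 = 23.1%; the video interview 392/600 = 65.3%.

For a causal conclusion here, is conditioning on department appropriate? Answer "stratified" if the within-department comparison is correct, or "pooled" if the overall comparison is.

stratified

The department-specific comparison favours the in-person interview throughout, but the pooled figures favour the video interview. The question is whether to condition on department.
Department is set before the interview format has any effect — it is not caused by the interview format — and it independently drives the outcome. That makes it a confounder, so the causal comparison is within department levels.
Within each level — Nursing: 86.0% vs 75.6%; History: 12.9% vs 1.2% — the in-person interview is higher every time.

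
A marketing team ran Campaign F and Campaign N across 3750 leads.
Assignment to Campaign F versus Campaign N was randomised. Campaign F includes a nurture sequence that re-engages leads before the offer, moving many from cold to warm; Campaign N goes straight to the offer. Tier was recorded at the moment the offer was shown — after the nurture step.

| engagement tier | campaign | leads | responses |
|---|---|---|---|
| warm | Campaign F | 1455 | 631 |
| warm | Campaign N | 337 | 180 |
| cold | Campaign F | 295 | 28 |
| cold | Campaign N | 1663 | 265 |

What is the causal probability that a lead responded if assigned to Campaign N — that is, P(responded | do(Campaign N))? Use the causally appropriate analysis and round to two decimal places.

Engagement tier lies on the pathway campaign → engagement tier → outcome, so adjusting for it blocks the indirect effect. For the total causal effect of campaign, use the unadjusted pooled rates.
So P(outcome | do(Campaign N)) is just the pooled rate for Campaign N: 445/2000 = 0.223.

0.22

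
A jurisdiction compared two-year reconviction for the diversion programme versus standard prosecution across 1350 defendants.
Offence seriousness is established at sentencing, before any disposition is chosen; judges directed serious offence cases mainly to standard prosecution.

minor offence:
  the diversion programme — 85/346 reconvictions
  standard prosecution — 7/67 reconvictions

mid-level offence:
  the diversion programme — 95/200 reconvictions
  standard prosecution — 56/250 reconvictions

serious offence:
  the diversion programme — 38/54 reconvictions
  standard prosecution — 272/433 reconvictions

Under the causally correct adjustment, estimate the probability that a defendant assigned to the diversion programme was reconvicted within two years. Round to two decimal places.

Nothing the disposition does changes offence seriousness; the imbalance is an allocation artefact. With offence seriousness also predicting the outcome, the pooled figure is confounded, and the within-stratum comparison is the causal one.
Standardising the diversion programme to the population offence seriousness mix: 0.306·85/346 + 0.333·95/200 + 0.361·38/54 = 0.487.

0.49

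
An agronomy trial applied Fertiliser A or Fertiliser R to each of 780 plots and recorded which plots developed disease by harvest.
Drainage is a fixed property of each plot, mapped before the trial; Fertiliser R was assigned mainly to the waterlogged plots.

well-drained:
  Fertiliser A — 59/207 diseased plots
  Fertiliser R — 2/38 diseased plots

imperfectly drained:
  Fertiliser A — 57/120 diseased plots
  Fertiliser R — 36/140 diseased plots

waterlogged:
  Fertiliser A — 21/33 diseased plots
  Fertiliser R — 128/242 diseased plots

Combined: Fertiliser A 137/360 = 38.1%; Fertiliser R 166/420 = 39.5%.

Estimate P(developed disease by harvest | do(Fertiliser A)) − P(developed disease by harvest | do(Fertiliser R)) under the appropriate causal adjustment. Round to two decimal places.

+0.18

The imbalance in field drainage arose from how plots were allocated, not from anything the fertiliser did; and field drainage independently affects the outcome. The pooled gap is confounded — condition on field drainage.
Adjusting over the population distribution of field drainage: 0.314·(0.285−0.053) + 0.333·(0.475−0.257) + 0.353·(0.636−0.529) = +0.183.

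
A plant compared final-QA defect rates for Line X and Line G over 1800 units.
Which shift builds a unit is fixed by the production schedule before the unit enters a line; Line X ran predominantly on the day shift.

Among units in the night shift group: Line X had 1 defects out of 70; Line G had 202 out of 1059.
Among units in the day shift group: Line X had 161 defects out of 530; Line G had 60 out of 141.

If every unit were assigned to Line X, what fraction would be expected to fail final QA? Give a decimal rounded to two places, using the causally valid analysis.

Shift is set before the line has any effect — it is not caused by the line — and it independently drives the outcome. That makes it a confounder, so the causal comparison is within shift levels.
Standardising Line X to the population shift mix: 0.627·1/70 + 0.373·161/530 = 0.122.

0.12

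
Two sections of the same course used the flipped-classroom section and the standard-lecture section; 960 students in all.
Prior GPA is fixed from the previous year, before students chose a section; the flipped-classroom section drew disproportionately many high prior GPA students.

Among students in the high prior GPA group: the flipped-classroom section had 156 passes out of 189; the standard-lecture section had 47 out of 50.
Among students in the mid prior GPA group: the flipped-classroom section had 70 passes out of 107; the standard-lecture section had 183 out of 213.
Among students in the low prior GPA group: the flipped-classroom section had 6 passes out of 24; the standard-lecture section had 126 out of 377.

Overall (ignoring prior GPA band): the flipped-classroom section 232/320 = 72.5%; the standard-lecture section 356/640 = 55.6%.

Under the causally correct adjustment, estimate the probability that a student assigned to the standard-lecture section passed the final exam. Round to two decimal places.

0.66

Prior GPA band is set before the teaching method has any effect — it is not caused by the teaching method — and it independently drives the outcome. That makes it a confounder, so the causal comparison is within prior GPA band levels.
Standardising the standard-lecture section to the population prior GPA band mix: 0.249·47/50 + 0.333·183/213 + 0.418·126/377 = 0.660.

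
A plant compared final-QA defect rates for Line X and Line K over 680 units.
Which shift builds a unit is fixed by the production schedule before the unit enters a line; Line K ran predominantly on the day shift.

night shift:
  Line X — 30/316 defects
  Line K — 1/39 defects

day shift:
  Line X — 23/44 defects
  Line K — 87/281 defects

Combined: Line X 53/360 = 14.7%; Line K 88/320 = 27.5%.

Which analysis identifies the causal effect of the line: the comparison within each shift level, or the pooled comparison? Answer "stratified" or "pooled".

The shift-specific comparison favours Line K throughout, but the pooled figures favour Line X. The question is whether to condition on shift.
Nothing the line does changes shift; the imbalance is an allocation artefact. With shift also predicting the outcome, the pooled figure is confounded, and the within-stratum comparison is the causal one.
Within each level — night shift: 9.5% vs 2.6%; day shift: 52.3% vs 31.0% — Line K is lower every time.

stratified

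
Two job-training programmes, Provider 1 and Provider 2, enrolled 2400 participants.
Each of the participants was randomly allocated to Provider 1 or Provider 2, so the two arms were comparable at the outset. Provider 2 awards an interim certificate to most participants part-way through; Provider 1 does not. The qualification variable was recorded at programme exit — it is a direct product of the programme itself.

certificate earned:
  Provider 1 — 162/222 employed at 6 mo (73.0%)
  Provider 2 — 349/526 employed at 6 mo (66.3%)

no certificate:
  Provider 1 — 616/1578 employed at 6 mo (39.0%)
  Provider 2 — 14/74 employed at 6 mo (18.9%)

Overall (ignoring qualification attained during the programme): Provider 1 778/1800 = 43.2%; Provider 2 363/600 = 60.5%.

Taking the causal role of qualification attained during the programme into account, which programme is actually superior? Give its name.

Provider 2

Because the programme influences qualification attained during the programme, qualification attained during the programme is a post-treatment mediator, not a confounder. Stratifying on it would bias the estimate; the causal effect is the crude pooled difference.
Pooled: Provider 1 43.2% vs Provider 2 60.5%; Provider 2 is higher overall.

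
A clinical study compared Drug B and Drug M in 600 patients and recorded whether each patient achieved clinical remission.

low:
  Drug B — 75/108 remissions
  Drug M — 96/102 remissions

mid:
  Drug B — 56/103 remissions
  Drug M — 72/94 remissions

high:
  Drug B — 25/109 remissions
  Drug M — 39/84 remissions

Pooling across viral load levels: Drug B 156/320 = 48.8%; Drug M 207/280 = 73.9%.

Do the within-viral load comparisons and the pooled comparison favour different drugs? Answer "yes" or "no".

no

Within each viral load level (low 69.4% vs 94.1%; mid 54.4% vs 76.6%; high 22.9% vs 46.4%), Drug M has the higher rate every time. Pooled: 48.8% vs 73.9% — Drug M has the higher rate overall. They agree.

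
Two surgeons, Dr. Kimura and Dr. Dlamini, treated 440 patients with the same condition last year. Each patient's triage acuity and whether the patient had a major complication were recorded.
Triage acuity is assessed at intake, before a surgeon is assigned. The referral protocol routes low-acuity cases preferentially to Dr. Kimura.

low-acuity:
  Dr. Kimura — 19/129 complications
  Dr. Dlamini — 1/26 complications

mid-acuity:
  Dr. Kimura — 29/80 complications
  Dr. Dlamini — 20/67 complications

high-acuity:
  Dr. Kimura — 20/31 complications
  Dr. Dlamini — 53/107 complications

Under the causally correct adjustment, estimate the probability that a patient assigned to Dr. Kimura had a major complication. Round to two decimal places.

Here triage acuity is a common cause — it drives both which surgeon a case falls under and the outcome. The crude comparison mixes populations; the stratum-specific rates are the causally relevant ones.
Standardising Dr. Kimura to the population triage acuity mix: 0.352·19/129 + 0.334·29/80 + 0.314·20/31 = 0.375.

0.38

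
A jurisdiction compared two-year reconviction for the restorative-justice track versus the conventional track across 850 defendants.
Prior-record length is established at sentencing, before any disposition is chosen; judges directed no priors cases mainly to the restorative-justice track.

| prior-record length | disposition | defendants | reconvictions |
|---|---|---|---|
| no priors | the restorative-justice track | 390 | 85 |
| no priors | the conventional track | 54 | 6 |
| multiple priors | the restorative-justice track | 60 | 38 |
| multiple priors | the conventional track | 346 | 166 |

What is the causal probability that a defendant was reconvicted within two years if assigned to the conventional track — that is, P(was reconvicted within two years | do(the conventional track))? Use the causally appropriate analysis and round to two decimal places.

Here prior-record length is a common cause — it drives both which disposition a case falls under and the outcome. The crude comparison mixes populations; the stratum-specific rates are the causally relevant ones.
Standardising the conventional track to the population prior-record length mix: 0.522·6/54 + 0.478·166/346 = 0.287.

0.29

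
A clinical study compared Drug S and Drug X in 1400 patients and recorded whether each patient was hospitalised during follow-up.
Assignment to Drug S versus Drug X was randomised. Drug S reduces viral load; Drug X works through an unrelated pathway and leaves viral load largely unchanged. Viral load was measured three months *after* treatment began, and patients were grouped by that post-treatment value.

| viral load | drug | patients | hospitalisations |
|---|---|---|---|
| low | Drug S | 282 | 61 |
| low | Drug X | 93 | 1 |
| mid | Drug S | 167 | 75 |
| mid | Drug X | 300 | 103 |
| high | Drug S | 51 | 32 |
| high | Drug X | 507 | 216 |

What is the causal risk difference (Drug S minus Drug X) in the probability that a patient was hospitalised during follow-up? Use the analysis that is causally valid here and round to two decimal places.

-0.02

The distribution of viral load is itself part of what the drug does — it is an intermediate outcome. Holding it fixed would remove that part of the effect; the total effect is the pooled difference.
The causal difference is the pooled difference: 0.336 − 0.356 = -0.020.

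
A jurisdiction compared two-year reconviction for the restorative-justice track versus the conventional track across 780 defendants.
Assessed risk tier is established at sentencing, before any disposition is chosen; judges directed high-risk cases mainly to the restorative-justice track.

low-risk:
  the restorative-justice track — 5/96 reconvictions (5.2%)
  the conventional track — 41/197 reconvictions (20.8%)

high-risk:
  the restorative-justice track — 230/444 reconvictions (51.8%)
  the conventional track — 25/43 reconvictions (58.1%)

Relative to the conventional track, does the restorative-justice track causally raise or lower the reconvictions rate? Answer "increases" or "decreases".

decreases

The assessed risk tier-specific comparison favours the restorative-justice track throughout, but the pooled figures favour the conventional track. The question is whether to condition on assessed risk tier.
Assessed risk tier satisfies the back-door criterion: it is not a descendant of the disposition, and it blocks the spurious path from disposition to outcome. Adjusting for it (i.e., using the within-assessed risk tier rates) gives the causal effect.
Within each level — low-risk: 5.2% vs 20.8%; high-risk: 51.8% vs 58.1% — the restorative-justice track is lower every time.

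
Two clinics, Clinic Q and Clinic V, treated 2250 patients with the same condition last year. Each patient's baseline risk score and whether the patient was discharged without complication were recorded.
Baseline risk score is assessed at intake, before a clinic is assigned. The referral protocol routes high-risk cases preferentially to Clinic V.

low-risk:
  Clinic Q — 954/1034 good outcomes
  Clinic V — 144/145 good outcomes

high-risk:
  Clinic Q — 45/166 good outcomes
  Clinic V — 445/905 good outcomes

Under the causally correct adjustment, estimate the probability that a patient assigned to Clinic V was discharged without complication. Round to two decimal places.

The baseline risk score-specific comparison favours Clinic V throughout, but the pooled figures favour Clinic Q. The question is whether to condition on baseline risk score.
Baseline risk score is set before the clinic has any effect — it is not caused by the clinic — and it independently drives the outcome. That makes it a confounder, so the causal comparison is within baseline risk score levels.
Standardising Clinic V to the population baseline risk score mix: 0.524·144/145 + 0.476·445/905 = 0.754.

0.75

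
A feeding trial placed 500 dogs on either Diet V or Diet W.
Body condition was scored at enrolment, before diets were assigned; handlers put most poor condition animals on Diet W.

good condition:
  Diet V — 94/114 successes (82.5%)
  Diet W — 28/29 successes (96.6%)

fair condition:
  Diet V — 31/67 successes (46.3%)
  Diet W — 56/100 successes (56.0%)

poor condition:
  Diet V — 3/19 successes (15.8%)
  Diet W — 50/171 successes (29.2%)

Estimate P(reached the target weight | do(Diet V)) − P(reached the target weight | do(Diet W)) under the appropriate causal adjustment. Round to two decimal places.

-0.12

Diet W is higher inside every starting body condition stratum but Diet V is higher in aggregate. Whether to stratify depends on how starting body condition relates to the diet.
Nothing the diet does changes starting body condition; the imbalance is an allocation artefact. With starting body condition also predicting the outcome, the pooled figure is confounded, and the within-stratum comparison is the causal one.
Adjusting over the population distribution of starting body condition: 0.286·(0.825−0.966) + 0.334·(0.463−0.560) + 0.380·(0.158−0.292) = -0.124.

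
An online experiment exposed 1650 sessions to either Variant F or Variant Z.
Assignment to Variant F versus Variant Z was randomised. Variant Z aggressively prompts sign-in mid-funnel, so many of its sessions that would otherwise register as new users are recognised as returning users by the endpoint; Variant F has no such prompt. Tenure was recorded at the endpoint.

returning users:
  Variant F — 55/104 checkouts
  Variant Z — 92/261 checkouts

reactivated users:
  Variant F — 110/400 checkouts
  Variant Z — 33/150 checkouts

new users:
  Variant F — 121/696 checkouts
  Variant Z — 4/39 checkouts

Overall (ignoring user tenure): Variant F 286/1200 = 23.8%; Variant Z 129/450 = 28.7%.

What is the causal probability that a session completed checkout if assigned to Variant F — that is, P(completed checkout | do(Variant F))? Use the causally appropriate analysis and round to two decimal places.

The user tenure-specific comparison favours Variant F throughout, but the pooled figures favour Variant Z. The question is whether to condition on user tenure.
User tenure is downstream of the variant. One should not condition on a consequence of treatment, so the overall rates are the right comparison.
So P(outcome | do(Variant F)) is just the pooled rate for Variant F: 286/1200 = 0.238.

0.24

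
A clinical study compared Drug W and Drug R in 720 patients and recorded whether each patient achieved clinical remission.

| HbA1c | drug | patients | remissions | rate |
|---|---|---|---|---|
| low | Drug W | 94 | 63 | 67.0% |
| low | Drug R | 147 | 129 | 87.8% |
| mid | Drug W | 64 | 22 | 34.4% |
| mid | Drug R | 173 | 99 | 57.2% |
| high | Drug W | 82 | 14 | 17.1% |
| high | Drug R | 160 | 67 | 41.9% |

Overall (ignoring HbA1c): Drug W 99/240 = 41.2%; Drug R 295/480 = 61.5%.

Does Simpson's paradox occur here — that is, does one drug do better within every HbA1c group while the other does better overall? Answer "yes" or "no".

Within each HbA1c level (low 67.0% vs 87.8%; mid 34.4% vs 57.2%; high 17.1% vs 41.9%), Drug R has the higher rate every time. Pooled: 41.2% vs 61.5% — Drug R has the higher rate overall. They agree.

no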